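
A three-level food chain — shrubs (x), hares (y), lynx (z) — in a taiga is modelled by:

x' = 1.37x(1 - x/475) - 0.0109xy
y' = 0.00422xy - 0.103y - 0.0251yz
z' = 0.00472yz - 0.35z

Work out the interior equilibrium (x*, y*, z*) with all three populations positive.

x* ≈ 195, y* ≈ 74.2, z* ≈ 28.6

From dz/dt = 0: 0.00472y* = 0.35, so y* = 74.2.
From dx/dt = 0: 1.37(1 - x*/475) = 0.0109·74.2, giving x* = 475·(1 - 0.59) = 195.
From dy/dt = 0: 0.00422·195 - 0.103 = 0.0251z*, so z* = 0.719/0.0251 = 28.6.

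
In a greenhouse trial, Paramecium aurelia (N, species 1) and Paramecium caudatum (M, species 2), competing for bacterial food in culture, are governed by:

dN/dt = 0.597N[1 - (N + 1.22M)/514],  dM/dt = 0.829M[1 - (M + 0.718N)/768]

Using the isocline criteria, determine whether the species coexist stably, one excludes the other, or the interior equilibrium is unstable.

Compare the nullcline intercepts: K1/α12 = 514/1.22 = 421 < K2 = 768; K2/α21 = 768/0.718 = 1070 > K1 = 514.
Since the inequalities point opposite ways, species 2 can invade but species 1 cannot.

species 2 excludes species 1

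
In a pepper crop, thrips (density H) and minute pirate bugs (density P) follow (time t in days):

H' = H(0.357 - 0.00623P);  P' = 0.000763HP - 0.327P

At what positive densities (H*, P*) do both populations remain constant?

Set dP/dt = 0 with P > 0: 0.000763H - 0.327 = 0, so H* = 0.327/0.000763 = 429.
Set dH/dt = 0 with H > 0: 0.357 - 0.00623P = 0, so P* = 0.357/0.00623 = 57.3.

H* ≈ 429, P* ≈ 57.3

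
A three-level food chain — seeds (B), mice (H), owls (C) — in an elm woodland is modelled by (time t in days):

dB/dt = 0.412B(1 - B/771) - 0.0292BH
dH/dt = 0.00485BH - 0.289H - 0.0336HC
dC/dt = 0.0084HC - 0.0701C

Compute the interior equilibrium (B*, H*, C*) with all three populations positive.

B* ≈ 315, H* ≈ 8.35, C* ≈ 36.9

From dC/dt = 0: 0.0084H* = 0.0701, so H* = 8.35.
From dB/dt = 0: 0.412(1 - B*/771) = 0.0292·8.35, giving B* = 771·(1 - 0.591) = 315.
From dH/dt = 0: 0.00485·315 - 0.289 = 0.0336C*, so C* = 1.24/0.0336 = 36.9.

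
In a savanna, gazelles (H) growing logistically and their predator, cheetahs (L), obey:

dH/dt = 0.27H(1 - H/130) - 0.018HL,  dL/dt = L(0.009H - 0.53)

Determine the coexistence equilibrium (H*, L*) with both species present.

From dL/dt = 0 with L > 0: 0.009H* = 0.53, so H* = 58.9.
Substitute into dH/dt = 0: 0.27(1 - 58.9/130) = 0.018L*.
The bracket is 0.547, giving L* = 0.148/0.018 = 8.21.

H* ≈ 58.9, L* ≈ 8.21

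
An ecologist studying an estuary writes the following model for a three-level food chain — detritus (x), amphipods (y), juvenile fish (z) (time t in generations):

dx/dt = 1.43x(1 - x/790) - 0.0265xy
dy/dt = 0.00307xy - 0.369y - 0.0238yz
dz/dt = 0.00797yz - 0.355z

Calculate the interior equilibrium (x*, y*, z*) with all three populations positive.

x* ≈ 138, y* ≈ 44.5, z* ≈ 2.29

From dz/dt = 0: 0.00797y* = 0.355, so y* = 44.5.
From dx/dt = 0: 1.43(1 - x*/790) = 0.0265·44.5, giving x* = 790·(1 - 0.825) = 138.
From dy/dt = 0: 0.00307·138 - 0.369 = 0.0238z*, so z* = 0.0544/0.0238 = 2.29.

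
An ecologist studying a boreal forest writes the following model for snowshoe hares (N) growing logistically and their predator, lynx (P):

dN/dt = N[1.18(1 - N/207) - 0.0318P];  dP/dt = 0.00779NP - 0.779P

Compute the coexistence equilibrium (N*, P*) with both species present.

From dP/dt = 0 with P > 0: 0.00779N* = 0.779, so N* = 100.
Substitute into dN/dt = 0: 1.18(1 - 100/207) = 0.0318P*.
The bracket is 0.517, giving P* = 0.61/0.0318 = 19.2.

N* ≈ 100, P* ≈ 19.2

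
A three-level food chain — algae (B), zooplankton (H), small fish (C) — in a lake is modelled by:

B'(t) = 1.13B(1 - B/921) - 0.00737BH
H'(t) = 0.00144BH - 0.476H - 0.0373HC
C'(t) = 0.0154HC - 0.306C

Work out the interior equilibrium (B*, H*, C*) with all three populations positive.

From dC/dt = 0: 0.0154H* = 0.306, so H* = 19.9.
From dB/dt = 0: 1.13(1 - B*/921) = 0.00737·19.9, giving B* = 921·(1 - 0.13) = 802.
From dH/dt = 0: 0.00144·802 - 0.476 = 0.0373C*, so C* = 0.678/0.0373 = 18.2.

B* ≈ 802, H* ≈ 19.9, C* ≈ 18.2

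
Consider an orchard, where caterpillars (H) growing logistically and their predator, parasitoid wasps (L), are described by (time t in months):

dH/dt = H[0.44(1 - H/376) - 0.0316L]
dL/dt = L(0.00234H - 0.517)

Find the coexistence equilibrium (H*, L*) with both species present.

H* ≈ 221, L* ≈ 5.74

From dL/dt = 0 with L > 0: 0.00234H* = 0.517, so H* = 221.
Substitute into dH/dt = 0: 0.44(1 - 221/376) = 0.0316L*.
The bracket is 0.412, giving L* = 0.181/0.0316 = 5.74.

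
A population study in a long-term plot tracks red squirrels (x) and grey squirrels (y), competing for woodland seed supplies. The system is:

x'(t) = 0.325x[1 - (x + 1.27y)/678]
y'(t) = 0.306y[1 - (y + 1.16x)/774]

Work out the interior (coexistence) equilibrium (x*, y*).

x* ≈ 645, y* ≈ 26.4

Setting both brackets to zero gives the nullclines x + 1.27y = 678 and 1.16x + y = 774.
Substituting y = 774 - 1.16x into the first: x(1 - 1.27·1.16) = 678 - 1.27·774.
So x* = -305/-0.473 = 645, and then y* = 774 - 1.16·645 = 26.4.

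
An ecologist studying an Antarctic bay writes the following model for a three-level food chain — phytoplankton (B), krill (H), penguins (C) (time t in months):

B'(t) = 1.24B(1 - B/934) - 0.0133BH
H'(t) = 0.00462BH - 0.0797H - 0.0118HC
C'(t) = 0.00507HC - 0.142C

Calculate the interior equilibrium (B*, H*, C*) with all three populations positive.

B* ≈ 653, H* ≈ 28, C* ≈ 249

From dC/dt = 0: 0.00507H* = 0.142, so H* = 28.
From dB/dt = 0: 1.24(1 - B*/934) = 0.0133·28, giving B* = 934·(1 - 0.3) = 653.
From dH/dt = 0: 0.00462·653 - 0.0797 = 0.0118C*, so C* = 2.94/0.0118 = 249.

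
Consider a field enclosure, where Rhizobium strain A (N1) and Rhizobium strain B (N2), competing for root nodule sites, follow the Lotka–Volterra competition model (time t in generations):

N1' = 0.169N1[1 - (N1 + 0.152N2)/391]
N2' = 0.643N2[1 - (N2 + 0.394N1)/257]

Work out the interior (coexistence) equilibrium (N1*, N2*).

N1* ≈ 374, N2* ≈ 110

Setting both brackets to zero gives the nullclines N1 + 0.152N2 = 391 and 0.394N1 + N2 = 257.
Substituting N2 = 257 - 0.394N1 into the first: N1(1 - 0.152·0.394) = 391 - 0.152·257.
So N1* = 352/0.94 = 374, and then N2* = 257 - 0.394·374 = 110.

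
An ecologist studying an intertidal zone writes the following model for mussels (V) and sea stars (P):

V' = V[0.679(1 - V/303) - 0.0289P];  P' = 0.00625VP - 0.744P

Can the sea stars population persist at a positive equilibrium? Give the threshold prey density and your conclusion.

The predator equation gives dP/dt > 0 only when V > 0.744/0.00625 = 119.
Without the predator, V → K = 303. Since 303 > 119, the predator can invade and persist.

Threshold V = 119; K > 119, so yes, the predator persists.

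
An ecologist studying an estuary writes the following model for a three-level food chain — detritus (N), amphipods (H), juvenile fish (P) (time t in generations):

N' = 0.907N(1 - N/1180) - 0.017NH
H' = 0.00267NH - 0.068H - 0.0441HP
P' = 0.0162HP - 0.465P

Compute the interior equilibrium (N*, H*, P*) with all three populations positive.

N* ≈ 545, H* ≈ 28.7, P* ≈ 31.5

From dP/dt = 0: 0.0162H* = 0.465, so H* = 28.7.
From dN/dt = 0: 0.907(1 - N*/1180) = 0.017·28.7, giving N* = 1180·(1 - 0.538) = 545.
From dH/dt = 0: 0.00267·545 - 0.068 = 0.0441P*, so P* = 1.39/0.0441 = 31.5.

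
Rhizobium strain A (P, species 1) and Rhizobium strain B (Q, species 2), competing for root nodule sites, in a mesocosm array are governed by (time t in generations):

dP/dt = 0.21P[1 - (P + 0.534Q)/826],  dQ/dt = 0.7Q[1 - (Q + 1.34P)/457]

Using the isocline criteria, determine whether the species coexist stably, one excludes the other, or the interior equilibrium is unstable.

Compare the nullcline intercepts: K1/α12 = 826/0.534 = 1550 > K2 = 457; K2/α21 = 457/1.34 = 341 < K1 = 826.
Since the inequalities point opposite ways, species 1 can invade but species 2 cannot.

species 1 excludes species 2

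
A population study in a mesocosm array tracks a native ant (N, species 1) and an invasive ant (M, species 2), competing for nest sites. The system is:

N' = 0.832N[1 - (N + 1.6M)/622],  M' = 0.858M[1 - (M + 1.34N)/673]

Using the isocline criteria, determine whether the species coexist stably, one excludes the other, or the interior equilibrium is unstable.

unstable coexistence (outcome depends on initial conditions)

Compare the nullcline intercepts: K1/α12 = 622/1.6 = 389 < K2 = 673; K2/α21 = 673/1.34 = 502 < K1 = 622.
Since both are reversed, neither can invade when rare; the interior point is a saddle.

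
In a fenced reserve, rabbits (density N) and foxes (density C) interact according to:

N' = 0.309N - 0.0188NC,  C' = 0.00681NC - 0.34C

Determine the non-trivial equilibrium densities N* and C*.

Set dC/dt = 0 with C > 0: 0.00681N - 0.34 = 0, so N* = 0.34/0.00681 = 49.9.
Set dN/dt = 0 with N > 0: 0.309 - 0.0188C = 0, so C* = 0.309/0.0188 = 16.4.

N* ≈ 49.9, C* ≈ 16.4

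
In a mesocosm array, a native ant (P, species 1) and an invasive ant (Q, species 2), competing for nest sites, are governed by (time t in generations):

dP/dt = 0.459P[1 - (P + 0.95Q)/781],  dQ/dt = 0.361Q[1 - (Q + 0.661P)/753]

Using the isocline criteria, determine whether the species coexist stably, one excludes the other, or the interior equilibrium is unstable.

Compare the nullcline intercepts: K1/α12 = 781/0.95 = 822 > K2 = 753; K2/α21 = 753/0.661 = 1140 > K1 = 781.
Since both inequalities hold, each species can invade when rare, so the interior equilibrium is stable.

stable coexistence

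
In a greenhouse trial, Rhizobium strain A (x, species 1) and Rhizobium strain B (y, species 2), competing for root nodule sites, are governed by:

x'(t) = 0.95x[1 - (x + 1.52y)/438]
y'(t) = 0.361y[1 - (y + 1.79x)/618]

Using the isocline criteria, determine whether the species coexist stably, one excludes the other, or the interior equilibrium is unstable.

unstable coexistence (outcome depends on initial conditions)

Compare the nullcline intercepts: K1/α12 = 438/1.52 = 288 < K2 = 618; K2/α21 = 618/1.79 = 345 < K1 = 438.
Since both are reversed, neither can invade when rare; the interior point is a saddle.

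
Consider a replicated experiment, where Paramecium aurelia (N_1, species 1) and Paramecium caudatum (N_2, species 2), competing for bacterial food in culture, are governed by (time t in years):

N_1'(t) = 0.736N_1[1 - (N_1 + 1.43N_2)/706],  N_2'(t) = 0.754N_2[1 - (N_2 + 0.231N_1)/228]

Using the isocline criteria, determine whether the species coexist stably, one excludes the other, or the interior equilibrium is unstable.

stable coexistence

Compare the nullcline intercepts: K1/α12 = 706/1.43 = 494 > K2 = 228; K2/α21 = 228/0.231 = 987 > K1 = 706.
Since both inequalities hold, each species can invade when rare, so the interior equilibrium is stable.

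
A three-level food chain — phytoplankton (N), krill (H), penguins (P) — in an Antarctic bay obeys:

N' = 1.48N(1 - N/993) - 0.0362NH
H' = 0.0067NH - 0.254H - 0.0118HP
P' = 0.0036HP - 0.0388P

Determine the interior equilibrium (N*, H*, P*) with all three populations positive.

N* ≈ 731, H* ≈ 10.8, P* ≈ 394

From dP/dt = 0: 0.0036H* = 0.0388, so H* = 10.8.
From dN/dt = 0: 1.48(1 - N*/993) = 0.0362·10.8, giving N* = 993·(1 - 0.264) = 731.
From dH/dt = 0: 0.0067·731 - 0.254 = 0.0118P*, so P* = 4.65/0.0118 = 394.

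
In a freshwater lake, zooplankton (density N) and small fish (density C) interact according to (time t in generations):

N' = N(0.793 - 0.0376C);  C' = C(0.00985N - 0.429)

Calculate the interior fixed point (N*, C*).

N* ≈ 43.6, C* ≈ 21.1

Set dC/dt = 0 with C > 0: 0.00985N - 0.429 = 0, so N* = 0.429/0.00985 = 43.6.
Set dN/dt = 0 with N > 0: 0.793 - 0.0376C = 0, so C* = 0.793/0.0376 = 21.1.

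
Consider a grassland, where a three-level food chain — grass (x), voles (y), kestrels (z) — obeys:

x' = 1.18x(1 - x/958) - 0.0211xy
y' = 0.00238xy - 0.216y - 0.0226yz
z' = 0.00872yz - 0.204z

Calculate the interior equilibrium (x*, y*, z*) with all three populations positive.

From dz/dt = 0: 0.00872y* = 0.204, so y* = 23.4.
From dx/dt = 0: 1.18(1 - x*/958) = 0.0211·23.4, giving x* = 958·(1 - 0.418) = 557.
From dy/dt = 0: 0.00238·557 - 0.216 = 0.0226z*, so z* = 1.11/0.0226 = 49.1.

x* ≈ 557, y* ≈ 23.4, z* ≈ 49.1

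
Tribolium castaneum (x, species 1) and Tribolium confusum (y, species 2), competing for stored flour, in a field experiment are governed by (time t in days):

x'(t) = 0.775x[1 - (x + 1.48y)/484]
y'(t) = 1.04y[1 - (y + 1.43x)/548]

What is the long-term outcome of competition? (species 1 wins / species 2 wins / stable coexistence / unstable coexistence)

unstable coexistence (outcome depends on initial conditions)

Compare the nullcline intercepts: K1/α12 = 484/1.48 = 327 < K2 = 548; K2/α21 = 548/1.43 = 383 < K1 = 484.
Since both are reversed, neither can invade when rare; the interior point is a saddle.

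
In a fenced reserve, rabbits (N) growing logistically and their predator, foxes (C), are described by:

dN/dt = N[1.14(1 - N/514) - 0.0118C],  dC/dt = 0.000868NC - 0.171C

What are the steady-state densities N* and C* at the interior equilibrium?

N* ≈ 197, C* ≈ 59.6

From dC/dt = 0 with C > 0: 0.000868N* = 0.171, so N* = 197.
Substitute into dN/dt = 0: 1.14(1 - 197/514) = 0.0118C*.
The bracket is 0.617, giving C* = 0.703/0.0118 = 59.6.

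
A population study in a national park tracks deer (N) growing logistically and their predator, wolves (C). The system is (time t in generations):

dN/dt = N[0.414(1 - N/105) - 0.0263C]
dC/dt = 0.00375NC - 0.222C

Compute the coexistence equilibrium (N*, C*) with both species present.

N* ≈ 59.2, C* ≈ 6.87

From dC/dt = 0 with C > 0: 0.00375N* = 0.222, so N* = 59.2.
Substitute into dN/dt = 0: 0.414(1 - 59.2/105) = 0.0263C*.
The bracket is 0.436, giving C* = 0.181/0.0263 = 6.87.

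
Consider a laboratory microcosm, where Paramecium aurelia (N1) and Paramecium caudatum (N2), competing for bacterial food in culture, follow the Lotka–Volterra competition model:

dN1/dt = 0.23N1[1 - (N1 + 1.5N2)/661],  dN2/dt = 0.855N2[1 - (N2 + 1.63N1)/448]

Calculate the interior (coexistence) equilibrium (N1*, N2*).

N1* ≈ 7.61, N2* ≈ 436

Setting both brackets to zero gives the nullclines N1 + 1.5N2 = 661 and 1.63N1 + N2 = 448.
Substituting N2 = 448 - 1.63N1 into the first: N1(1 - 1.5·1.63) = 661 - 1.5·448.
So N1* = -11/-1.44 = 7.61, and then N2* = 448 - 1.63·7.61 = 436.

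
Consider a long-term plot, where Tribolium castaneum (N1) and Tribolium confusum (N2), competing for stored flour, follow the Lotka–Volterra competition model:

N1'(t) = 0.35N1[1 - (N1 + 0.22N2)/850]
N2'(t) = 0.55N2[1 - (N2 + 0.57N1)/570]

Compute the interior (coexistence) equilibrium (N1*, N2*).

N1* ≈ 828, N2* ≈ 97.8

Setting both brackets to zero gives the nullclines N1 + 0.22N2 = 850 and 0.57N1 + N2 = 570.
Substituting N2 = 570 - 0.57N1 into the first: N1(1 - 0.22·0.57) = 850 - 0.22·570.
So N1* = 725/0.875 = 828, and then N2* = 570 - 0.57·828 = 97.8.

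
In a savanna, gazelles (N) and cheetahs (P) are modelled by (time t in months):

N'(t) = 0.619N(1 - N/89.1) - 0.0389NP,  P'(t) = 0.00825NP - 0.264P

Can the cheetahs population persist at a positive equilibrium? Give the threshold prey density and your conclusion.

Threshold N = 32; K > 32, so yes, the predator persists.

The predator equation gives dP/dt > 0 only when N > 0.264/0.00825 = 32.
Without the predator, N → K = 89.1. Since 89.1 > 32, the predator can invade and persist.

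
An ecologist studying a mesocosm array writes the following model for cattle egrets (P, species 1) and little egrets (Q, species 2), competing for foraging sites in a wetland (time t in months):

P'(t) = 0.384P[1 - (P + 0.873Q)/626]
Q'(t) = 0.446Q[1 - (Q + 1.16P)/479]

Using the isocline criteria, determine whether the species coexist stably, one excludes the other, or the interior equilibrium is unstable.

Compare the nullcline intercepts: K1/α12 = 626/0.873 = 717 > K2 = 479; K2/α21 = 479/1.16 = 413 < K1 = 626.
Since the inequalities point opposite ways, species 1 can invade but species 2 cannot.

species 1 excludes species 2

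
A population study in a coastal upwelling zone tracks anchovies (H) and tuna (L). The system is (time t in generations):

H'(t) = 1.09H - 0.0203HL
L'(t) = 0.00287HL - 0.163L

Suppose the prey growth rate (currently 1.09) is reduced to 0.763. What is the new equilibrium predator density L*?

At the interior fixed point, setting dH/dt = 0 with H > 0 fixes L* = (prey growth rate)/(HL coefficient) — independent of the other coefficients.
With the change, L* = 0.763/0.0203 = 37.6; it falls from 53.7.

L* ≈ 37.6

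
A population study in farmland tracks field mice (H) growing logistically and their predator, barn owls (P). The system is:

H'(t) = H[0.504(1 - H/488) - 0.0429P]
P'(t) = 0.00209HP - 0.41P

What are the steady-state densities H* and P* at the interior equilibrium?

From dP/dt = 0 with P > 0: 0.00209H* = 0.41, so H* = 196.
Substitute into dH/dt = 0: 0.504(1 - 196/488) = 0.0429P*.
The bracket is 0.598, giving P* = 0.301/0.0429 = 7.03.

H* ≈ 196, P* ≈ 7.03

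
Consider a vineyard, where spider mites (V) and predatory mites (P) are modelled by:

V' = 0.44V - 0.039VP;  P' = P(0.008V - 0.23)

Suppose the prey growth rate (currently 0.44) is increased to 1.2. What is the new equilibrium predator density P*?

P* ≈ 30.8

At the interior fixed point, setting dV/dt = 0 with V > 0 fixes P* = (prey growth rate)/(VP coefficient) — independent of the other coefficients.
With the change, P* = 1.2/0.039 = 30.8; it rises from 11.3.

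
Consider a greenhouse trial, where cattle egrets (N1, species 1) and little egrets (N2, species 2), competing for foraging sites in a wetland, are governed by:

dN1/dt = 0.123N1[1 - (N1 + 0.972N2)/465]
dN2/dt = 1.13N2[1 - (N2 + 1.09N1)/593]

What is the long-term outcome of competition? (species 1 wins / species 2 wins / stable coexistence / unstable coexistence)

Compare the nullcline intercepts: K1/α12 = 465/0.972 = 478 < K2 = 593; K2/α21 = 593/1.09 = 544 > K1 = 465.
Since the inequalities point opposite ways, species 2 can invade but species 1 cannot.

species 2 excludes species 1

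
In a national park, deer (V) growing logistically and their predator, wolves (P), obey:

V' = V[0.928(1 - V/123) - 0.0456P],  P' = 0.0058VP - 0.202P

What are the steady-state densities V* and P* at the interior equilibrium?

V* ≈ 34.8, P* ≈ 14.6

From dP/dt = 0 with P > 0: 0.0058V* = 0.202, so V* = 34.8.
Substitute into dV/dt = 0: 0.928(1 - 34.8/123) = 0.0456P*.
The bracket is 0.717, giving P* = 0.665/0.0456 = 14.6.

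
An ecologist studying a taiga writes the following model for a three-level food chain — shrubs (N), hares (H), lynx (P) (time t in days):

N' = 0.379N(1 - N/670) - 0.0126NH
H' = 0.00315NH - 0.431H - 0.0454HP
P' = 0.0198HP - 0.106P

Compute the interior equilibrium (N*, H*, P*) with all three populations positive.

N* ≈ 551, H* ≈ 5.35, P* ≈ 28.7

From dP/dt = 0: 0.0198H* = 0.106, so H* = 5.35.
From dN/dt = 0: 0.379(1 - N*/670) = 0.0126·5.35, giving N* = 670·(1 - 0.178) = 551.
From dH/dt = 0: 0.00315·551 - 0.431 = 0.0454P*, so P* = 1.3/0.0454 = 28.7.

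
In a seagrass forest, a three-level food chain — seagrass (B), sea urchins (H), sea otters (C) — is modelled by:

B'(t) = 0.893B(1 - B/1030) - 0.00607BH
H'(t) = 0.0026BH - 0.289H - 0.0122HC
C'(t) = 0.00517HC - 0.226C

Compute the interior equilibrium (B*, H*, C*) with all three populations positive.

B* ≈ 724, H* ≈ 43.7, C* ≈ 131

From dC/dt = 0: 0.00517H* = 0.226, so H* = 43.7.
From dB/dt = 0: 0.893(1 - B*/1030) = 0.00607·43.7, giving B* = 1030·(1 - 0.297) = 724.
From dH/dt = 0: 0.0026·724 - 0.289 = 0.0122C*, so C* = 1.59/0.0122 = 131.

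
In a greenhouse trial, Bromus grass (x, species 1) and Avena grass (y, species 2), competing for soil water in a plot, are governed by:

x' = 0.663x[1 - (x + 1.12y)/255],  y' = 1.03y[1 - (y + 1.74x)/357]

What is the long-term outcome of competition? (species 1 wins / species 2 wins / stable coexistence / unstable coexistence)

unstable coexistence (outcome depends on initial conditions)

Compare the nullcline intercepts: K1/α12 = 255/1.12 = 228 < K2 = 357; K2/α21 = 357/1.74 = 205 < K1 = 255.
Since both are reversed, neither can invade when rare; the interior point is a saddle.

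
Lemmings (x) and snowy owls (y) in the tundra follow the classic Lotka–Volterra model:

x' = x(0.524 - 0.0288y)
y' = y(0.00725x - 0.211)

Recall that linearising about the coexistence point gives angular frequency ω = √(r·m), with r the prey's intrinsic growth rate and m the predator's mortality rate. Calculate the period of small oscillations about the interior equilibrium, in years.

Here r = 0.524 and m = 0.211, so r·m = 0.111.
ω = √0.111 = 0.333 per year, hence T = 2π/ω ≈ 18.9 years.

T ≈ 18.9 years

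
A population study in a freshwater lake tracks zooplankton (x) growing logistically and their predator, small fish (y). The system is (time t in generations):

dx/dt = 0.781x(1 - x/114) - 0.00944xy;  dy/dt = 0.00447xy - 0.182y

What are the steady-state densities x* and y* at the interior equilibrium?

From dy/dt = 0 with y > 0: 0.00447x* = 0.182, so x* = 40.7.
Substitute into dx/dt = 0: 0.781(1 - 40.7/114) = 0.00944y*.
The bracket is 0.643, giving y* = 0.502/0.00944 = 53.2.

x* ≈ 40.7, y* ≈ 53.2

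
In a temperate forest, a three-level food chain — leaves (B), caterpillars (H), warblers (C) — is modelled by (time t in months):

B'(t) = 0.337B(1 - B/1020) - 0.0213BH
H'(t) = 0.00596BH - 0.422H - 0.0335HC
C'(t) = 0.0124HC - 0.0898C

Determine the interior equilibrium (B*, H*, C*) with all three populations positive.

From dC/dt = 0: 0.0124H* = 0.0898, so H* = 7.24.
From dB/dt = 0: 0.337(1 - B*/1020) = 0.0213·7.24, giving B* = 1020·(1 - 0.458) = 553.
From dH/dt = 0: 0.00596·553 - 0.422 = 0.0335C*, so C* = 2.87/0.0335 = 85.8.

B* ≈ 553, H* ≈ 7.24, C* ≈ 85.8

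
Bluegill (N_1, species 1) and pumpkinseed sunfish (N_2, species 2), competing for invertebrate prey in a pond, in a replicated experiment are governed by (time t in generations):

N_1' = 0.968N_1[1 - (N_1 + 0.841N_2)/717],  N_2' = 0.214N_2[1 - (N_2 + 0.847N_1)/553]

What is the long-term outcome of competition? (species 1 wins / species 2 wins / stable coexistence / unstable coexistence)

Compare the nullcline intercepts: K1/α12 = 717/0.841 = 853 > K2 = 553; K2/α21 = 553/0.847 = 653 < K1 = 717.
Since the inequalities point opposite ways, species 1 can invade but species 2 cannot.

species 1 excludes species 2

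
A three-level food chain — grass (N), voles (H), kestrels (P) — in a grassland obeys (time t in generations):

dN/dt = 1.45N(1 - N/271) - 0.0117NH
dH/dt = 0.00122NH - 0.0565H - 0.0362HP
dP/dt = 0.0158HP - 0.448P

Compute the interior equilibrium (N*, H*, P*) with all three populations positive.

N* ≈ 209, H* ≈ 28.4, P* ≈ 5.48

From dP/dt = 0: 0.0158H* = 0.448, so H* = 28.4.
From dN/dt = 0: 1.45(1 - N*/271) = 0.0117·28.4, giving N* = 271·(1 - 0.229) = 209.
From dH/dt = 0: 0.00122·209 - 0.0565 = 0.0362P*, so P* = 0.198/0.0362 = 5.48.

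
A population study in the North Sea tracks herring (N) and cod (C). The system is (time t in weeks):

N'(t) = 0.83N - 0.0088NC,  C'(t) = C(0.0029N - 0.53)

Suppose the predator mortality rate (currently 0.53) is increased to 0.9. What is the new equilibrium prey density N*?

At the interior fixed point, setting dC/dt = 0 with C > 0 fixes N* = (predator death rate)/(NC coefficient) — independent of the other coefficients.
With the change, N* = 0.9/0.0029 = 310; it rises from 183.

N* ≈ 310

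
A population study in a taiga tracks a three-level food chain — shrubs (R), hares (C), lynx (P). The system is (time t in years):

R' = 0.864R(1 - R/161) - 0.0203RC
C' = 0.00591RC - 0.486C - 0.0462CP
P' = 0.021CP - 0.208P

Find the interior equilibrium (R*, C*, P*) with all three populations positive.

R* ≈ 124, C* ≈ 9.9, P* ≈ 5.28

From dP/dt = 0: 0.021C* = 0.208, so C* = 9.9.
From dR/dt = 0: 0.864(1 - R*/161) = 0.0203·9.9, giving R* = 161·(1 - 0.233) = 124.
From dC/dt = 0: 0.00591·124 - 0.486 = 0.0462P*, so P* = 0.244/0.0462 = 5.28.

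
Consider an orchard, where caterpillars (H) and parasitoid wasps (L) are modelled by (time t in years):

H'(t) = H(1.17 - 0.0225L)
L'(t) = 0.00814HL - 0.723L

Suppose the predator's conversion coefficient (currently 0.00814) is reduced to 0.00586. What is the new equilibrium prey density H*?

H* ≈ 123

At the interior fixed point, setting dL/dt = 0 with L > 0 fixes H* = (predator death rate)/(HL coefficient) — independent of the other coefficients.
With the change, H* = 0.723/0.00586 = 123; it rises from 88.8.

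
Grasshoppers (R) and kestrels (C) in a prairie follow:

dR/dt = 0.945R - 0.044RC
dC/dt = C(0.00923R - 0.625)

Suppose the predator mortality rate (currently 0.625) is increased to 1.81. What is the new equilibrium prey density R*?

At the interior fixed point, setting dC/dt = 0 with C > 0 fixes R* = (predator death rate)/(RC coefficient) — independent of the other coefficients.
With the change, R* = 1.81/0.00923 = 196; it rises from 67.7.

R* ≈ 196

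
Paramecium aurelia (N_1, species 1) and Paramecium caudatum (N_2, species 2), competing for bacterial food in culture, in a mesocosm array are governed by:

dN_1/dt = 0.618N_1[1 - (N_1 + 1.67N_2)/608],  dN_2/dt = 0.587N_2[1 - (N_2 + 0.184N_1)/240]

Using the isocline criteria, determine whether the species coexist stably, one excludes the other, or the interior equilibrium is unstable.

Compare the nullcline intercepts: K1/α12 = 608/1.67 = 364 > K2 = 240; K2/α21 = 240/0.184 = 1300 > K1 = 608.
Since both inequalities hold, each species can invade when rare, so the interior equilibrium is stable.

stable coexistence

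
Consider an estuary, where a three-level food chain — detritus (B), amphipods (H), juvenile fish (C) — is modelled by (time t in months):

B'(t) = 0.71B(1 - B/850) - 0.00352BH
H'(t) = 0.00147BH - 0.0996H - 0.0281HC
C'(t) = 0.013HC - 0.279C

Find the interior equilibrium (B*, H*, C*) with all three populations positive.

From dC/dt = 0: 0.013H* = 0.279, so H* = 21.5.
From dB/dt = 0: 0.71(1 - B*/850) = 0.00352·21.5, giving B* = 850·(1 - 0.106) = 760.
From dH/dt = 0: 0.00147·760 - 0.0996 = 0.0281C*, so C* = 1.02/0.0281 = 36.2.

B* ≈ 760, H* ≈ 21.5, C* ≈ 36.2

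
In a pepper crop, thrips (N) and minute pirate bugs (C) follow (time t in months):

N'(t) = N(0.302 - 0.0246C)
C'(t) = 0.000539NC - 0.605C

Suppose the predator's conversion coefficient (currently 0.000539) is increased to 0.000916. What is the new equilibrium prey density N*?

At the interior fixed point, setting dC/dt = 0 with C > 0 fixes N* = (predator death rate)/(NC coefficient) — independent of the other coefficients.
With the change, N* = 0.605/0.000916 = 660; it falls from 1120.

N* ≈ 660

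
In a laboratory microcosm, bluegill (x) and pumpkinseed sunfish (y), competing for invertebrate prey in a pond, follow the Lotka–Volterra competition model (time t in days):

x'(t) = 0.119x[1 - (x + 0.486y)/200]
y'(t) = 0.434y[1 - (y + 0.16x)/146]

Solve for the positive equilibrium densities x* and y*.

x* ≈ 140, y* ≈ 124

Setting both brackets to zero gives the nullclines x + 0.486y = 200 and 0.16x + y = 146.
Substituting y = 146 - 0.16x into the first: x(1 - 0.486·0.16) = 200 - 0.486·146.
So x* = 129/0.922 = 140, and then y* = 146 - 0.16·140 = 124.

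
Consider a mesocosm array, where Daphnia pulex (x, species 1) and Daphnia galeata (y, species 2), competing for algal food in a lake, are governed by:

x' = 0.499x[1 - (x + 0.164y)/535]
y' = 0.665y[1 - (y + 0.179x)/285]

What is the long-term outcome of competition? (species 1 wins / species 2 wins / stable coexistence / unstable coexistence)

Compare the nullcline intercepts: K1/α12 = 535/0.164 = 3260 > K2 = 285; K2/α21 = 285/0.179 = 1590 > K1 = 535.
Since both inequalities hold, each species can invade when rare, so the interior equilibrium is stable.

stable coexistence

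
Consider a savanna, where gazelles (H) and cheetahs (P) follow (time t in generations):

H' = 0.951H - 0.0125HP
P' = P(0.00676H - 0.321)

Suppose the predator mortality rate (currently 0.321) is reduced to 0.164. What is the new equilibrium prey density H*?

H* ≈ 24.3

At the interior fixed point, setting dP/dt = 0 with P > 0 fixes H* = (predator death rate)/(HP coefficient) — independent of the other coefficients.
With the change, H* = 0.164/0.00676 = 24.3; it falls from 47.5.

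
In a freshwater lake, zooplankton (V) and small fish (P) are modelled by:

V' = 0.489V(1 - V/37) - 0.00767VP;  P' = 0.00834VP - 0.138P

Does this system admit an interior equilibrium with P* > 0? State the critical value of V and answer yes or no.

The predator equation gives dP/dt > 0 only when V > 0.138/0.00834 = 16.5.
Without the predator, V → K = 37. Since 37 > 16.5, the predator can invade and persist.

Threshold V = 16.5; K > 16.5, so yes, the predator persists.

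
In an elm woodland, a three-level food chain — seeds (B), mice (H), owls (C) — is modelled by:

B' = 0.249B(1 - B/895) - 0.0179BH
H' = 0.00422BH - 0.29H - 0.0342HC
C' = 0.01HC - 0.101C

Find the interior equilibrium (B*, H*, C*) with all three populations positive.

From dC/dt = 0: 0.01H* = 0.101, so H* = 10.1.
From dB/dt = 0: 0.249(1 - B*/895) = 0.0179·10.1, giving B* = 895·(1 - 0.726) = 245.
From dH/dt = 0: 0.00422·245 - 0.29 = 0.0342C*, so C* = 0.745/0.0342 = 21.8.

B* ≈ 245, H* ≈ 10.1, C* ≈ 21.8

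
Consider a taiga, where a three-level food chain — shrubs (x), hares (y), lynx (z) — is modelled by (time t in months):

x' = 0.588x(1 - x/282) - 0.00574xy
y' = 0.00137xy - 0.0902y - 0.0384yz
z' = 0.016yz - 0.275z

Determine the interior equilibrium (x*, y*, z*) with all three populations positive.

From dz/dt = 0: 0.016y* = 0.275, so y* = 17.2.
From dx/dt = 0: 0.588(1 - x*/282) = 0.00574·17.2, giving x* = 282·(1 - 0.168) = 235.
From dy/dt = 0: 0.00137·235 - 0.0902 = 0.0384z*, so z* = 0.231/0.0384 = 6.02.

x* ≈ 235, y* ≈ 17.2, z* ≈ 6.02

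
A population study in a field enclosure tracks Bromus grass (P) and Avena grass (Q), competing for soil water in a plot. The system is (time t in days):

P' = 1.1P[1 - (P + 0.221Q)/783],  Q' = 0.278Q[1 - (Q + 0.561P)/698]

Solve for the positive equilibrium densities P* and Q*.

Setting both brackets to zero gives the nullclines P + 0.221Q = 783 and 0.561P + Q = 698.
Substituting Q = 698 - 0.561P into the first: P(1 - 0.221·0.561) = 783 - 0.221·698.
So P* = 629/0.876 = 718, and then Q* = 698 - 0.561·718 = 295.

P* ≈ 718, Q* ≈ 295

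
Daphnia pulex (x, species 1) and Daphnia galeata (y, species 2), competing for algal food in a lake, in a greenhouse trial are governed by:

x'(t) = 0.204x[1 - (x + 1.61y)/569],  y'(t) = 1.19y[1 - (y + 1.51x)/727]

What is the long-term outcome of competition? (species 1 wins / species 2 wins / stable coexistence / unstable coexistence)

unstable coexistence (outcome depends on initial conditions)

Compare the nullcline intercepts: K1/α12 = 569/1.61 = 353 < K2 = 727; K2/α21 = 727/1.51 = 481 < K1 = 569.
Since both are reversed, neither can invade when rare; the interior point is a saddle.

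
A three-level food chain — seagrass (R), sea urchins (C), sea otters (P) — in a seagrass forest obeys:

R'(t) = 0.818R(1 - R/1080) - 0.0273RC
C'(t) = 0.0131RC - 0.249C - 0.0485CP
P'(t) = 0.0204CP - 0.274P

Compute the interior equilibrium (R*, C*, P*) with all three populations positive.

R* ≈ 596, C* ≈ 13.4, P* ≈ 156

From dP/dt = 0: 0.0204C* = 0.274, so C* = 13.4.
From dR/dt = 0: 0.818(1 - R*/1080) = 0.0273·13.4, giving R* = 1080·(1 - 0.448) = 596.
From dC/dt = 0: 0.0131·596 - 0.249 = 0.0485P*, so P* = 7.56/0.0485 = 156.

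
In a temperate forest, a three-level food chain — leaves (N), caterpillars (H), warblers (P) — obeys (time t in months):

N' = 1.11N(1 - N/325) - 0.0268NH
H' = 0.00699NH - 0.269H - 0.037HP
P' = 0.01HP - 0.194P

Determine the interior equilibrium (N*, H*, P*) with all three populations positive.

From dP/dt = 0: 0.01H* = 0.194, so H* = 19.4.
From dN/dt = 0: 1.11(1 - N*/325) = 0.0268·19.4, giving N* = 325·(1 - 0.468) = 173.
From dH/dt = 0: 0.00699·173 - 0.269 = 0.037P*, so P* = 0.939/0.037 = 25.4.

N* ≈ 173, H* ≈ 19.4, P* ≈ 25.4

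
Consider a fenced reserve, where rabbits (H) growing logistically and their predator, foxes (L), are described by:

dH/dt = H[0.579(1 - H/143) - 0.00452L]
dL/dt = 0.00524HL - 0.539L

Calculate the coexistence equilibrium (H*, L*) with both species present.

From dL/dt = 0 with L > 0: 0.00524H* = 0.539, so H* = 103.
Substitute into dH/dt = 0: 0.579(1 - 103/143) = 0.00452L*.
The bracket is 0.281, giving L* = 0.163/0.00452 = 36.

H* ≈ 103, L* ≈ 36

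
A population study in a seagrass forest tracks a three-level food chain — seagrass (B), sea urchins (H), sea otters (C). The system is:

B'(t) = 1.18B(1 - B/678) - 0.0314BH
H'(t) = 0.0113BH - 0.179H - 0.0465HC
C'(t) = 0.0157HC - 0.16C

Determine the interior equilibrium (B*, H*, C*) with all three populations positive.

B* ≈ 494, H* ≈ 10.2, C* ≈ 116

From dC/dt = 0: 0.0157H* = 0.16, so H* = 10.2.
From dB/dt = 0: 1.18(1 - B*/678) = 0.0314·10.2, giving B* = 678·(1 - 0.271) = 494.
From dH/dt = 0: 0.0113·494 - 0.179 = 0.0465C*, so C* = 5.4/0.0465 = 116.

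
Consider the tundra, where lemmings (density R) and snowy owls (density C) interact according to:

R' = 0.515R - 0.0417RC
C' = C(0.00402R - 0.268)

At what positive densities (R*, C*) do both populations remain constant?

R* ≈ 66.7, C* ≈ 12.4

Set dC/dt = 0 with C > 0: 0.00402R - 0.268 = 0, so R* = 0.268/0.00402 = 66.7.
Set dR/dt = 0 with R > 0: 0.515 - 0.0417C = 0, so C* = 0.515/0.0417 = 12.4.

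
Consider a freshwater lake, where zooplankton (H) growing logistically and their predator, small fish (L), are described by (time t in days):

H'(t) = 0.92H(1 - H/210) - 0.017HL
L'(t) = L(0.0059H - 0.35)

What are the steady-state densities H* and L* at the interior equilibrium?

H* ≈ 59.3, L* ≈ 38.8

From dL/dt = 0 with L > 0: 0.0059H* = 0.35, so H* = 59.3.
Substitute into dH/dt = 0: 0.92(1 - 59.3/210) = 0.017L*.
The bracket is 0.718, giving L* = 0.66/0.017 = 38.8.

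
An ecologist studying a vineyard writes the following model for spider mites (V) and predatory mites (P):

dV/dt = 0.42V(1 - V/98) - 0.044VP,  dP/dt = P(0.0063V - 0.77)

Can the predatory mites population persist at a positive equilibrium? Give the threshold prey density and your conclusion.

Threshold V = 122; K < 122, so no, the predator goes extinct.

The predator equation gives dP/dt > 0 only when V > 0.77/0.0063 = 122.
Without the predator, V → K = 98. Since 98 < 122, the predator cannot invade.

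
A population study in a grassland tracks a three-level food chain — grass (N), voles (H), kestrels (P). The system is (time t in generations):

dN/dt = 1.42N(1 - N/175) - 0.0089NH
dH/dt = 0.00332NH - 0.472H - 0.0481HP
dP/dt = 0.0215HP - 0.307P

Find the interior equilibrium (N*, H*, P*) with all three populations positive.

From dP/dt = 0: 0.0215H* = 0.307, so H* = 14.3.
From dN/dt = 0: 1.42(1 - N*/175) = 0.0089·14.3, giving N* = 175·(1 - 0.0895) = 159.
From dH/dt = 0: 0.00332·159 - 0.472 = 0.0481P*, so P* = 0.057/0.0481 = 1.19.

N* ≈ 159, H* ≈ 14.3, P* ≈ 1.19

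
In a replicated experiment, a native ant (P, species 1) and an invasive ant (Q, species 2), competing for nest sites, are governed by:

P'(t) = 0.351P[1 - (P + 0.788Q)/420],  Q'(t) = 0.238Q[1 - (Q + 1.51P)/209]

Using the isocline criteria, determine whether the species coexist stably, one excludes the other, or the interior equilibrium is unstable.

Compare the nullcline intercepts: K1/α12 = 420/0.788 = 533 > K2 = 209; K2/α21 = 209/1.51 = 138 < K1 = 420.
Since the inequalities point opposite ways, species 1 can invade but species 2 cannot.

species 1 excludes species 2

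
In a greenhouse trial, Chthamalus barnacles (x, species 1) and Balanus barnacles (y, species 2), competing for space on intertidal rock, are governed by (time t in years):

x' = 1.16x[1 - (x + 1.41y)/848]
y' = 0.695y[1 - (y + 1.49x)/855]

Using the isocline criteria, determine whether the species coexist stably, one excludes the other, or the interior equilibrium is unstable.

unstable coexistence (outcome depends on initial conditions)

Compare the nullcline intercepts: K1/α12 = 848/1.41 = 601 < K2 = 855; K2/α21 = 855/1.49 = 574 < K1 = 848.
Since both are reversed, neither can invade when rare; the interior point is a saddle.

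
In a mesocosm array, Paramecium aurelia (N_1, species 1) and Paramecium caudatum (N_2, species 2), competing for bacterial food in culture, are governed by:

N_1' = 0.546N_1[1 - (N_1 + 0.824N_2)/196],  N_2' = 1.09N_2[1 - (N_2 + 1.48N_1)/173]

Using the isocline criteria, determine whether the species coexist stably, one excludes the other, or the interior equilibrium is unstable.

Compare the nullcline intercepts: K1/α12 = 196/0.824 = 238 > K2 = 173; K2/α21 = 173/1.48 = 117 < K1 = 196.
Since the inequalities point opposite ways, species 1 can invade but species 2 cannot.

species 1 excludes species 2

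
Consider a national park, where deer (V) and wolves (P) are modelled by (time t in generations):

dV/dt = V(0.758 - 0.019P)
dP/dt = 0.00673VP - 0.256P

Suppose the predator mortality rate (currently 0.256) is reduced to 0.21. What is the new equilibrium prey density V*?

At the interior fixed point, setting dP/dt = 0 with P > 0 fixes V* = (predator death rate)/(VP coefficient) — independent of the other coefficients.
With the change, V* = 0.21/0.00673 = 31.2; it falls from 38.

V* ≈ 31.2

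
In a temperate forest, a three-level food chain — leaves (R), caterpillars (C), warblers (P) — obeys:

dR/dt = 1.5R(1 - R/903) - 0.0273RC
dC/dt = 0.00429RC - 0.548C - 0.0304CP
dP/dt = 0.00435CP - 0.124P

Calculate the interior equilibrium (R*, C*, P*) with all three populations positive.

From dP/dt = 0: 0.00435C* = 0.124, so C* = 28.5.
From dR/dt = 0: 1.5(1 - R*/903) = 0.0273·28.5, giving R* = 903·(1 - 0.519) = 435.
From dC/dt = 0: 0.00429·435 - 0.548 = 0.0304P*, so P* = 1.32/0.0304 = 43.3.

R* ≈ 435, C* ≈ 28.5, P* ≈ 43.3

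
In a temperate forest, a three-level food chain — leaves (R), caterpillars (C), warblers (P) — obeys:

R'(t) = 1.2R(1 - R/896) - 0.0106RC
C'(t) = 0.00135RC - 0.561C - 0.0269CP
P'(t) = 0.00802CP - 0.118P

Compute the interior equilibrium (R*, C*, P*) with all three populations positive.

From dP/dt = 0: 0.00802C* = 0.118, so C* = 14.7.
From dR/dt = 0: 1.2(1 - R*/896) = 0.0106·14.7, giving R* = 896·(1 - 0.13) = 780.
From dC/dt = 0: 0.00135·780 - 0.561 = 0.0269P*, so P* = 0.491/0.0269 = 18.3.

R* ≈ 780, C* ≈ 14.7, P* ≈ 18.3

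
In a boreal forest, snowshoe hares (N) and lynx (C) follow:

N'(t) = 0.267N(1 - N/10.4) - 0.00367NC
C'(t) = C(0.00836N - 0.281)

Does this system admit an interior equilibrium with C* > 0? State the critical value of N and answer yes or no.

The predator equation gives dC/dt > 0 only when N > 0.281/0.00836 = 33.6.
Without the predator, N → K = 10.4. Since 10.4 < 33.6, the predator cannot invade.

Threshold N = 33.6; K < 33.6, so no, the predator goes extinct.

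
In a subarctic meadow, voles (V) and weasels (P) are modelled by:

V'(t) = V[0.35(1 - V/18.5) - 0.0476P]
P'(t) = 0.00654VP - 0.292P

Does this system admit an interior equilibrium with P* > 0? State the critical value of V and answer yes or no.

The predator equation gives dP/dt > 0 only when V > 0.292/0.00654 = 44.6.
Without the predator, V → K = 18.5. Since 18.5 < 44.6, the predator cannot invade.

Threshold V = 44.6; K < 44.6, so no, the predator goes extinct.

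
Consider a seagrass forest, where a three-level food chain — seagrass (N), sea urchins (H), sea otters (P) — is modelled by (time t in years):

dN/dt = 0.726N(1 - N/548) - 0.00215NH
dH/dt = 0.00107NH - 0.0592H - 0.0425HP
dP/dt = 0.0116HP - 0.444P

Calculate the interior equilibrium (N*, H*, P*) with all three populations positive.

From dP/dt = 0: 0.0116H* = 0.444, so H* = 38.3.
From dN/dt = 0: 0.726(1 - N*/548) = 0.00215·38.3, giving N* = 548·(1 - 0.113) = 486.
From dH/dt = 0: 0.00107·486 - 0.0592 = 0.0425P*, so P* = 0.461/0.0425 = 10.8.

N* ≈ 486, H* ≈ 38.3, P* ≈ 10.8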